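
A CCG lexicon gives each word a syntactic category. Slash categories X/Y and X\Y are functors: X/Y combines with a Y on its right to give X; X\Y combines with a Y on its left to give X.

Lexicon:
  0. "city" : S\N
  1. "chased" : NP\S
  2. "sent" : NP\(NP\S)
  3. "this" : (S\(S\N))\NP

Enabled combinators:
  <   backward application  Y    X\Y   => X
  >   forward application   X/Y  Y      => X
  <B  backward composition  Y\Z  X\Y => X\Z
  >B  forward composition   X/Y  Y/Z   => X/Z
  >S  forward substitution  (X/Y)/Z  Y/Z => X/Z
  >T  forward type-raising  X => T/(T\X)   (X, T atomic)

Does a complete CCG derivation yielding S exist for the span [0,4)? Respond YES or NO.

YES

[0,4] S   <
  [0,1] "city" : S\N
  [1,4] S\(S\N)   <
    [1,3] NP   <
      [1,2] "chased" : NP\S
      [2,3] "sent" : NP\(NP\S)
    [3,4] "this" : (S\(S\N))\NP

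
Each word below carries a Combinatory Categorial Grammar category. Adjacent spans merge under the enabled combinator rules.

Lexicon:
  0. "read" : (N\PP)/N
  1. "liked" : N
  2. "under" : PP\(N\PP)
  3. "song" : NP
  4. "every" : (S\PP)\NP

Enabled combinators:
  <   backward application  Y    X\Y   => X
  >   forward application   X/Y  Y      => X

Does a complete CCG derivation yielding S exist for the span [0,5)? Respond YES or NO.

YES

[0,5] S   <
  [0,3] PP   <
    [0,2] N\PP   >
      [0,1] "read" : (N\PP)/N
      [1,2] "liked" : N
    [2,3] "under" : PP\(N\PP)
  [3,5] S\PP   <
    [3,4] "song" : NP
    [4,5] "every" : (S\PP)\NP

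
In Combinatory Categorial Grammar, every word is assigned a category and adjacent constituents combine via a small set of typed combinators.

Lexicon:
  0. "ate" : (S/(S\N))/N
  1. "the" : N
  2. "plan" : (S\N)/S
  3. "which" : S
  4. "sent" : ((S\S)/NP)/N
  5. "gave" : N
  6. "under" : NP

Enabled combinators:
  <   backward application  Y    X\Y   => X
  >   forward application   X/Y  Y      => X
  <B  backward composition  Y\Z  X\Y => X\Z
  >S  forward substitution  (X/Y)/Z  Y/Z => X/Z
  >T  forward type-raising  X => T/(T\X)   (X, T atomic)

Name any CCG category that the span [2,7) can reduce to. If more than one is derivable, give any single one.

[0,7] S   >
  [0,2] S/(S\N)   >
    [0,1] "ate" : (S/(S\N))/N
    [1,2] "the" : N
  [2,7] S\N   <B
    [2,4] S\N   >
      [2,3] "plan" : (S\N)/S
      [3,4] "which" : S
    [4,7] S\S   >
      [4,6] (S\S)/NP   >
        [4,5] "sent" : ((S\S)/NP)/N
        [5,6] "gave" : N
      [6,7] "under" : NP

S\N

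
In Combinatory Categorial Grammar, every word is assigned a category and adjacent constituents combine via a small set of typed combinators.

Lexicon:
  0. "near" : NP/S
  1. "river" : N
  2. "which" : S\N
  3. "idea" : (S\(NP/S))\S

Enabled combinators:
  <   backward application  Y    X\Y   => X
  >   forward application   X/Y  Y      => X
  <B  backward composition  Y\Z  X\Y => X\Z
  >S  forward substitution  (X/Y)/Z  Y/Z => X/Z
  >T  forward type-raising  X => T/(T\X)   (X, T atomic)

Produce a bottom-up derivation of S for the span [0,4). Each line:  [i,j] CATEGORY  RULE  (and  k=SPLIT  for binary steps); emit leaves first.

[0,1] NP/S  lex  "near"
[1,2] N  lex  "river"
[1,2] S/(S\N)  >T
[2,3] S\N  lex  "which"
[1,3] S  >  k=2
[3,4] (S\(NP/S))\S  lex  "idea"
[1,4] S\(NP/S)  <  k=3
[0,4] S  <  k=1

[0,4] S   <
  [0,1] "near" : NP/S
  [1,4] S\(NP/S)   <
    [1,3] S   >
      [1,2] S/(S\N)   >T
        [1,2] "river" : N
      [2,3] "which" : S\N
    [3,4] "idea" : (S\(NP/S))\S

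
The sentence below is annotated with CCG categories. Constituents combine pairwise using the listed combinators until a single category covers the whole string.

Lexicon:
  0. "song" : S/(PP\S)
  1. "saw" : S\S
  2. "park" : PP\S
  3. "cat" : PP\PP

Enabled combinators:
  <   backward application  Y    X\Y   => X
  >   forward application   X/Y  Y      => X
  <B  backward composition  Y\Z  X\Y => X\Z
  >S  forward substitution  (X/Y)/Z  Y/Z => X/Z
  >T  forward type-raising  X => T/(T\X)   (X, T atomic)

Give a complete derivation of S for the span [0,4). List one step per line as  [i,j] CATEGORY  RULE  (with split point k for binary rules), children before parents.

[0,1] S/(PP\S)  lex  "song"
[1,2] S\S  lex  "saw"
[2,3] PP\S  lex  "park"
[1,3] PP\S  <B  k=2
[3,4] PP\PP  lex  "cat"
[1,4] PP\S  <B  k=3
[0,4] S  >  k=1

[0,4] S   >
  [0,1] "song" : S/(PP\S)
  [1,4] PP\S   <B
    [1,3] PP\S   <B
      [1,2] "saw" : S\S
      [2,3] "park" : PP\S
    [3,4] "cat" : PP\PP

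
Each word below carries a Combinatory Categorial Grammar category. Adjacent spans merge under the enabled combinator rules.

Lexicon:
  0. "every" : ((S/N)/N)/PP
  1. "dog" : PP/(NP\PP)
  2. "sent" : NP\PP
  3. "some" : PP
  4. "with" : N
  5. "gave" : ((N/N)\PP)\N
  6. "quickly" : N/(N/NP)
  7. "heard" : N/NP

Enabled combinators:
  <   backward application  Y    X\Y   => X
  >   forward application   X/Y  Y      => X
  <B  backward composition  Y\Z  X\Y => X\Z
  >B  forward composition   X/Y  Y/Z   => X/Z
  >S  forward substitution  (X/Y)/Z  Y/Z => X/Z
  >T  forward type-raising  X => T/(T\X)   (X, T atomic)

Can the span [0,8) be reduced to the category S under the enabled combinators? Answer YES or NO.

YES

[0,8] S   >
  [0,6] S/N   >S
    [0,3] (S/N)/N   >
      [0,1] "every" : ((S/N)/N)/PP
      [1,3] PP   >
        [1,2] "dog" : PP/(NP\PP)
        [2,3] "sent" : NP\PP
    [3,6] N/N   <
      [3,4] "some" : PP
      [4,6] (N/N)\PP   <
        [4,5] "with" : N
        [5,6] "gave" : ((N/N)\PP)\N
  [6,8] N   >
    [6,7] "quickly" : N/(N/NP)
    [7,8] "heard" : N/NP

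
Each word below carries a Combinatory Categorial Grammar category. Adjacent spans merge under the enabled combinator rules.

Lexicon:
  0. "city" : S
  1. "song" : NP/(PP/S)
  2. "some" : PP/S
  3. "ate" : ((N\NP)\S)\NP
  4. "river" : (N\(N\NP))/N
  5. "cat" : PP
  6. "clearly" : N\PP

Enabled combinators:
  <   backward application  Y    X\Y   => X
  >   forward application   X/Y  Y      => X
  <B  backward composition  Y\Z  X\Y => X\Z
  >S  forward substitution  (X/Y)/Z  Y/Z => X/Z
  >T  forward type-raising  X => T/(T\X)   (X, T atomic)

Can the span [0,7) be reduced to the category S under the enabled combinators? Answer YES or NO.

S NP/(PP/S) PP/S ((N\NP)\S)\NP (N\(N\NP))/N PP N\PP
CKY chart[0,7] = {N, N/(N\N), NP/(NP\N), PP/(PP\N), S/(S\N)}; S ∉ chart

NO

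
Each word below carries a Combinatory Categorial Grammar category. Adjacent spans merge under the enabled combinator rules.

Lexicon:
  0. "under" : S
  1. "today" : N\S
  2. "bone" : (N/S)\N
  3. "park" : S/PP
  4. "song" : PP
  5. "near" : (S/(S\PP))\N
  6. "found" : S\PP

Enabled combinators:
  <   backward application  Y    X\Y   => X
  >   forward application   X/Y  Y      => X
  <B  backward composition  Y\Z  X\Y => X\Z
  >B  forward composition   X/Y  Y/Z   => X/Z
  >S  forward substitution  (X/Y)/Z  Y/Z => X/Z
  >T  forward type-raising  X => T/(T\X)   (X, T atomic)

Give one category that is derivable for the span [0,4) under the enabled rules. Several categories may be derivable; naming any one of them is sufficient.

[0,7] S   >
  [0,6] S/(S\PP)   <
    [0,5] N   >
      [0,4] N/PP   >B
        [0,3] N/S   <
          [0,2] N   >
            [0,1] N/(N\S)   >T
              [0,1] "under" : S
            [1,2] "today" : N\S
          [2,3] "bone" : (N/S)\N
        [3,4] "park" : S/PP
      [4,5] "song" : PP
    [5,6] "near" : (S/(S\PP))\N
  [6,7] "found" : S\PP

N/PP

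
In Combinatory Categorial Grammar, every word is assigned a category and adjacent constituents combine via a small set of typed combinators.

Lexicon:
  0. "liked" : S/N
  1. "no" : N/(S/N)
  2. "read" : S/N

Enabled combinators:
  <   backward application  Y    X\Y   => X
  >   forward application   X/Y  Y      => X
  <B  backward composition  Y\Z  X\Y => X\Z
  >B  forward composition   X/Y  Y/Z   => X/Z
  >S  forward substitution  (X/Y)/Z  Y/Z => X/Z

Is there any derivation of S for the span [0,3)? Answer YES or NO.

YES

[0,3] S   >
  [0,1] "liked" : S/N
  [1,3] N   >
    [1,2] "no" : N/(S/N)
    [2,3] "read" : S/N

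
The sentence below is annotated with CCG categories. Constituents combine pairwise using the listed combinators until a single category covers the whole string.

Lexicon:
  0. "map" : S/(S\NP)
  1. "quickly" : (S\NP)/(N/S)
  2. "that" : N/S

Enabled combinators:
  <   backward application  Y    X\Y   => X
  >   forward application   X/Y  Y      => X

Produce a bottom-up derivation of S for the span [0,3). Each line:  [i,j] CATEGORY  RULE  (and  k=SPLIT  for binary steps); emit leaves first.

[0,3] S   >
  [0,1] "map" : S/(S\NP)
  [1,3] S\NP   >
    [1,2] "quickly" : (S\NP)/(N/S)
    [2,3] "that" : N/S

[0,1] S/(S\NP)  lex  "map"
[1,2] (S\NP)/(N/S)  lex  "quickly"
[2,3] N/S  lex  "that"
[1,3] S\NP  >  k=2
[0,3] S  >  k=1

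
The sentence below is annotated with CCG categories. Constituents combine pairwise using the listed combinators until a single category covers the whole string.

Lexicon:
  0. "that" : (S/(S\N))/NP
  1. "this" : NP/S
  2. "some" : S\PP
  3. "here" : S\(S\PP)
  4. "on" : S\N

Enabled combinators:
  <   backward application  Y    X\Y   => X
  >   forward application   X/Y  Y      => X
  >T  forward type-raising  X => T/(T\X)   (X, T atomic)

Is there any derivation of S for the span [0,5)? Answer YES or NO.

[0,5] S   >
  [0,4] S/(S\N)   >
    [0,1] "that" : (S/(S\N))/NP
    [1,4] NP   >
      [1,2] "this" : NP/S
      [2,4] S   <
        [2,3] "some" : S\PP
        [3,4] "here" : S\(S\PP)
  [4,5] "on" : S\N

YES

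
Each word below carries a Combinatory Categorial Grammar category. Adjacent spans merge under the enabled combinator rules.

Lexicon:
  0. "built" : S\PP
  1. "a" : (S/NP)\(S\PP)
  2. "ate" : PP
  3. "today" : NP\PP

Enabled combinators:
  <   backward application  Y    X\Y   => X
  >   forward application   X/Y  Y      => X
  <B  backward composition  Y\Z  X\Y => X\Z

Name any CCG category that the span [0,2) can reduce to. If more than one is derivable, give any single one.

S/NP

[0,4] S   >
  [0,2] S/NP   <
    [0,1] "built" : S\PP
    [1,2] "a" : (S/NP)\(S\PP)
  [2,4] NP   <
    [2,3] "ate" : PP
    [3,4] "today" : NP\PP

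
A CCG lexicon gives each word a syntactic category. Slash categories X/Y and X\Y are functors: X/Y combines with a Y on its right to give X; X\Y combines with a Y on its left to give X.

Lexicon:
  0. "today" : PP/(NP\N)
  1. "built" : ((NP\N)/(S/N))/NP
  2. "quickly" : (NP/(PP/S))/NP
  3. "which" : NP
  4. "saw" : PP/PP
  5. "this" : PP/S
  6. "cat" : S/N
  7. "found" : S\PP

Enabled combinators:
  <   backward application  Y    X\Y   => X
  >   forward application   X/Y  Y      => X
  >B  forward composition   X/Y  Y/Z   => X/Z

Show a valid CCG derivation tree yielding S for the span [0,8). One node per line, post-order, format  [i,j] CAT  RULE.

[0,8] S   <
  [0,7] PP   >
    [0,1] "today" : PP/(NP\N)
    [1,7] NP\N   >
      [1,6] (NP\N)/(S/N)   >
        [1,2] "built" : ((NP\N)/(S/N))/NP
        [2,6] NP   >
          [2,4] NP/(PP/S)   >
            [2,3] "quickly" : (NP/(PP/S))/NP
            [3,4] "which" : NP
          [4,6] PP/S   >B
            [4,5] "saw" : PP/PP
            [5,6] "this" : PP/S
      [6,7] "cat" : S/N
  [7,8] "found" : S\PP

[0,1] PP/(NP\N)  lex  "today"
[1,2] ((NP\N)/(S/N))/NP  lex  "built"
[2,3] (NP/(PP/S))/NP  lex  "quickly"
[3,4] NP  lex  "which"
[2,4] NP/(PP/S)  >  k=3
[4,5] PP/PP  lex  "saw"
[5,6] PP/S  lex  "this"
[4,6] PP/S  >B  k=5
[2,6] NP  >  k=4
[1,6] (NP\N)/(S/N)  >  k=2
[6,7] S/N  lex  "cat"
[1,7] NP\N  >  k=6
[0,7] PP  >  k=1
[7,8] S\PP  lex  "found"
[0,8] S  <  k=7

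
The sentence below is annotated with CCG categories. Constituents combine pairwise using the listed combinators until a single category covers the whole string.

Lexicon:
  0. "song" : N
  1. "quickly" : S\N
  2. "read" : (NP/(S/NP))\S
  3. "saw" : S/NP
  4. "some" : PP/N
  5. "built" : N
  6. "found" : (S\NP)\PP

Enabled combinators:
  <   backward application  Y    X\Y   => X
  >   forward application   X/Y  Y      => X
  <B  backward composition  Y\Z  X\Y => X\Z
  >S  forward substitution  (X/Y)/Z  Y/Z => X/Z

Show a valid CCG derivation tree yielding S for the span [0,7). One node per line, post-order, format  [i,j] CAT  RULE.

[0,1] N  lex  "song"
[1,2] S\N  lex  "quickly"
[0,2] S  <  k=1
[2,3] (NP/(S/NP))\S  lex  "read"
[0,3] NP/(S/NP)  <  k=2
[3,4] S/NP  lex  "saw"
[0,4] NP  >  k=3
[4,5] PP/N  lex  "some"
[5,6] N  lex  "built"
[4,6] PP  >  k=5
[6,7] (S\NP)\PP  lex  "found"
[4,7] S\NP  <  k=6
[0,7] S  <  k=4

[0,7] S   <
  [0,4] NP   >
    [0,3] NP/(S/NP)   <
      [0,2] S   <
        [0,1] "song" : N
        [1,2] "quickly" : S\N
      [2,3] "read" : (NP/(S/NP))\S
    [3,4] "saw" : S/NP
  [4,7] S\NP   <
    [4,6] PP   >
      [4,5] "some" : PP/N
      [5,6] "built" : N
    [6,7] "found" : (S\NP)\PP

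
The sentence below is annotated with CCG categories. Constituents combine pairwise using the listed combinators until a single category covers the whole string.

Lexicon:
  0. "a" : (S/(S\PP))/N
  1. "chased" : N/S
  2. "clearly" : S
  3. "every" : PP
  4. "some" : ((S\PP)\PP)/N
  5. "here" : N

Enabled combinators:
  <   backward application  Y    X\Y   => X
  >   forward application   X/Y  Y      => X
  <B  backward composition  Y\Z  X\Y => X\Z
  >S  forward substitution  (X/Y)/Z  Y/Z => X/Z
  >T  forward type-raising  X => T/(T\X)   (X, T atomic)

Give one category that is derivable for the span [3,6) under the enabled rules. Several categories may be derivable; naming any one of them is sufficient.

S\PP

[0,6] S   >
  [0,3] S/(S\PP)   >
    [0,1] "a" : (S/(S\PP))/N
    [1,3] N   >
      [1,2] "chased" : N/S
      [2,3] "clearly" : S
  [3,6] S\PP   <
    [3,4] "every" : PP
    [4,6] (S\PP)\PP   >
      [4,5] "some" : ((S\PP)\PP)/N
      [5,6] "here" : N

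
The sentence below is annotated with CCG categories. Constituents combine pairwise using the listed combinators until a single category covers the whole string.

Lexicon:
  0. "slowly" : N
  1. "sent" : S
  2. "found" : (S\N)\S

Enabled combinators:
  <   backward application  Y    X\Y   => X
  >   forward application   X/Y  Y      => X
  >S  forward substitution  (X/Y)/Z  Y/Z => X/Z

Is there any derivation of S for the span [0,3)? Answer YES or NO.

[0,3] S   <
  [0,1] "slowly" : N
  [1,3] S\N   <
    [1,2] "sent" : S
    [2,3] "found" : (S\N)\S

YES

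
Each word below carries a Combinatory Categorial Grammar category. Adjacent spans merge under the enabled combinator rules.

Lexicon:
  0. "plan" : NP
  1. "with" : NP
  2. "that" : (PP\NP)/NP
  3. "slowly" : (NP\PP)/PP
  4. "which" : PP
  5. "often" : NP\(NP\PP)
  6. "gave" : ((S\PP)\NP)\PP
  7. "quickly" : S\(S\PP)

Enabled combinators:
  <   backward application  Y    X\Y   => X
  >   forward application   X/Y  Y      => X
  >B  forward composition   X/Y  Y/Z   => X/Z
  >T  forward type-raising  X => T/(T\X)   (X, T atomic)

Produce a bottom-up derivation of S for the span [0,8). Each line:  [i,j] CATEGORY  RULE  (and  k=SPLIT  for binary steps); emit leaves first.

[0,8] S   <
  [0,7] S\PP   <
    [0,1] "plan" : NP
    [1,7] (S\PP)\NP   <
      [1,6] PP   <
        [1,2] "with" : NP
        [2,6] PP\NP   >
          [2,3] "that" : (PP\NP)/NP
          [3,6] NP   <
            [3,5] NP\PP   >
              [3,4] "slowly" : (NP\PP)/PP
              [4,5] "which" : PP
            [5,6] "often" : NP\(NP\PP)
      [6,7] "gave" : ((S\PP)\NP)\PP
  [7,8] "quickly" : S\(S\PP)

[0,1] NP  lex  "plan"
[1,2] NP  lex  "with"
[2,3] (PP\NP)/NP  lex  "that"
[3,4] (NP\PP)/PP  lex  "slowly"
[4,5] PP  lex  "which"
[3,5] NP\PP  >  k=4
[5,6] NP\(NP\PP)  lex  "often"
[3,6] NP  <  k=5
[2,6] PP\NP  >  k=3
[1,6] PP  <  k=2
[6,7] ((S\PP)\NP)\PP  lex  "gave"
[1,7] (S\PP)\NP  <  k=6
[0,7] S\PP  <  k=1
[7,8] S\(S\PP)  lex  "quickly"
[0,8] S  <  k=7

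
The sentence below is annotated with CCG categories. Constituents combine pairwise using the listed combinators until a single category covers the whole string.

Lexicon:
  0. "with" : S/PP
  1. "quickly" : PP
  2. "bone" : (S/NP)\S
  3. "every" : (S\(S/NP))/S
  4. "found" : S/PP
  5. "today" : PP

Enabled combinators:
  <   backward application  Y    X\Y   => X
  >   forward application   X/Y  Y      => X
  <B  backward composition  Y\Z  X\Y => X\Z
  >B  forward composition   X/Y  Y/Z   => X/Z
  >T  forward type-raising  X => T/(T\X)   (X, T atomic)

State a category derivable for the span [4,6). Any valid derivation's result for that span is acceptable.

[0,6] S   <
  [0,3] S/NP   <
    [0,2] S   >
      [0,1] "with" : S/PP
      [1,2] "quickly" : PP
    [2,3] "bone" : (S/NP)\S
  [3,6] S\(S/NP)   >
    [3,4] "every" : (S\(S/NP))/S
    [4,6] S   >
      [4,5] "found" : S/PP
      [5,6] "today" : PP

S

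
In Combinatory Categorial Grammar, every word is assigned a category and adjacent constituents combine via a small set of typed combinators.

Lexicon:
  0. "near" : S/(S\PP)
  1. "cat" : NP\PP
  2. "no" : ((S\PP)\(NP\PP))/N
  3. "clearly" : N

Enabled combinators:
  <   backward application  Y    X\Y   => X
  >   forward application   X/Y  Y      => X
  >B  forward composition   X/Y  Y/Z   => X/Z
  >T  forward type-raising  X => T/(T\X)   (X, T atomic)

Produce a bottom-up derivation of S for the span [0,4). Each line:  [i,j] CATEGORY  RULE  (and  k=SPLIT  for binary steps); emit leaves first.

[0,1] S/(S\PP)  lex  "near"
[1,2] NP\PP  lex  "cat"
[2,3] ((S\PP)\(NP\PP))/N  lex  "no"
[3,4] N  lex  "clearly"
[2,4] (S\PP)\(NP\PP)  >  k=3
[1,4] S\PP  <  k=2
[0,4] S  >  k=1

[0,4] S   >
  [0,1] "near" : S/(S\PP)
  [1,4] S\PP   <
    [1,2] "cat" : NP\PP
    [2,4] (S\PP)\(NP\PP)   >
      [2,3] "no" : ((S\PP)\(NP\PP))/N
      [3,4] "clearly" : N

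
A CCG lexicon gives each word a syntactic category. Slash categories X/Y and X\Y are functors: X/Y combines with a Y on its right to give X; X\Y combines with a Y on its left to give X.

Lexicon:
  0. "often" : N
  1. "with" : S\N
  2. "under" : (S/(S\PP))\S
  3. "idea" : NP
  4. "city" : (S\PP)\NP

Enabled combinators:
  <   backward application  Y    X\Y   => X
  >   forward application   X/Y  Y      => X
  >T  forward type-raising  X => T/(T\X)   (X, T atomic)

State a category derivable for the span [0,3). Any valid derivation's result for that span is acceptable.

[0,5] S   >
  [0,3] S/(S\PP)   <
    [0,2] S   >
      [0,1] S/(S\N)   >T
        [0,1] "often" : N
      [1,2] "with" : S\N
    [2,3] "under" : (S/(S\PP))\S
  [3,5] S\PP   <
    [3,4] "idea" : NP
    [4,5] "city" : (S\PP)\NP

S/(S\PP)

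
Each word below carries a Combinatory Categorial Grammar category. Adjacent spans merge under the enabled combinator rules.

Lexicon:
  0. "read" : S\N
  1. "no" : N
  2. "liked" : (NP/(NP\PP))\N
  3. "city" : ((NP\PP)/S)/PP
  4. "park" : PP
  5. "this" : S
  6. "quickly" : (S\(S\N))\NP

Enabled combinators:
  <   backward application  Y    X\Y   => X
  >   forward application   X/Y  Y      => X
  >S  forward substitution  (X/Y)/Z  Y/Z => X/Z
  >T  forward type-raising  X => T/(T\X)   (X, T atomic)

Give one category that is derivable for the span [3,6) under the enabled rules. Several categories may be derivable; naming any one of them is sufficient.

NP\PP

[0,7] S   <
  [0,1] "read" : S\N
  [1,7] S\(S\N)   <
    [1,6] NP   >
      [1,3] NP/(NP\PP)   <
        [1,2] "no" : N
        [2,3] "liked" : (NP/(NP\PP))\N
      [3,6] NP\PP   >
        [3,5] (NP\PP)/S   >
          [3,4] "city" : ((NP\PP)/S)/PP
          [4,5] "park" : PP
        [5,6] "this" : S
    [6,7] "quickly" : (S\(S\N))\NP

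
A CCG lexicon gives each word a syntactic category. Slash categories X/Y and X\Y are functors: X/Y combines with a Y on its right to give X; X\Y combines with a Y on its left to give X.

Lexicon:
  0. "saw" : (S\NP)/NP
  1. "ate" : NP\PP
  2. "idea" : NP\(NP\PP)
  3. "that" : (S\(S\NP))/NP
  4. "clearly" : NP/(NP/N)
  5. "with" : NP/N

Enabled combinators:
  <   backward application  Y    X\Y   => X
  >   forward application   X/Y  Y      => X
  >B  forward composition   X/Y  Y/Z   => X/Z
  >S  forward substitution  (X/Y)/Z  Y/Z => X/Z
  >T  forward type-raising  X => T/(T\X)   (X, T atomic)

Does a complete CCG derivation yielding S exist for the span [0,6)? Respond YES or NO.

YES

[0,6] S   <
  [0,3] S\NP   >
    [0,1] "saw" : (S\NP)/NP
    [1,3] NP   <
      [1,2] "ate" : NP\PP
      [2,3] "idea" : NP\(NP\PP)
  [3,6] S\(S\NP)   >
    [3,4] "that" : (S\(S\NP))/NP
    [4,6] NP   >
      [4,5] "clearly" : NP/(NP/N)
      [5,6] "with" : NP/N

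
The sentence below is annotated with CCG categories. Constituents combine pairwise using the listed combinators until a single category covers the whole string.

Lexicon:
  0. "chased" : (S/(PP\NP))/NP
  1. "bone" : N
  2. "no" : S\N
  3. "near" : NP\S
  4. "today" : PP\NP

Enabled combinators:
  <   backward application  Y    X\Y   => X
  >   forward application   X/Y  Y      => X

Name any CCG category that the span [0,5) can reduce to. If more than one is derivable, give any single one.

S

[0,5] S   >
  [0,4] S/(PP\NP)   >
    [0,1] "chased" : (S/(PP\NP))/NP
    [1,4] NP   <
      [1,3] S   <
        [1,2] "bone" : N
        [2,3] "no" : S\N
      [3,4] "near" : NP\S
  [4,5] "today" : PP\NP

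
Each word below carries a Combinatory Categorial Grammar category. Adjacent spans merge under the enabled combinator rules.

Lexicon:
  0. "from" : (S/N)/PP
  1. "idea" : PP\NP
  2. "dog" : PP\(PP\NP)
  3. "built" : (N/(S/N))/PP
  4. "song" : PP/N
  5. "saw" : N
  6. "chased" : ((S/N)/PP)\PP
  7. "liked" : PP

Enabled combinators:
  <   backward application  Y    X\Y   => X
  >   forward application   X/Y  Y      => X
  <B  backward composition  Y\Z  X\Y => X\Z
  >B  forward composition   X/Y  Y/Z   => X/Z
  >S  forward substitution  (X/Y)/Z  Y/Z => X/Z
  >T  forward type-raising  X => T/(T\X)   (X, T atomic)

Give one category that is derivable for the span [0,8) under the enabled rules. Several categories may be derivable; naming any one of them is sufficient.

[0,8] S   >
  [0,3] S/N   >
    [0,1] "from" : (S/N)/PP
    [1,3] PP   <
      [1,2] "idea" : PP\NP
      [2,3] "dog" : PP\(PP\NP)
  [3,8] N   >
    [3,7] N/PP   >S
      [3,4] "built" : (N/(S/N))/PP
      [4,7] (S/N)/PP   <
        [4,6] PP   >
          [4,5] "song" : PP/N
          [5,6] "saw" : N
        [6,7] "chased" : ((S/N)/PP)\PP
    [7,8] "liked" : PP

S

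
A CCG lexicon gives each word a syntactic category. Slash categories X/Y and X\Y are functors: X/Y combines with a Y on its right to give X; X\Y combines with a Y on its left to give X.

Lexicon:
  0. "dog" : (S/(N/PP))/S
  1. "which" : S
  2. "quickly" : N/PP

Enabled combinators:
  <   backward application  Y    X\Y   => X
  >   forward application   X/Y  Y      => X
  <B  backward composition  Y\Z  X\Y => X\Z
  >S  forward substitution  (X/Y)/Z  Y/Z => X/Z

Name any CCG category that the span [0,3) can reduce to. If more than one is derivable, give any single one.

[0,3] S   >
  [0,2] S/(N/PP)   >
    [0,1] "dog" : (S/(N/PP))/S
    [1,2] "which" : S
  [2,3] "quickly" : N/PP

S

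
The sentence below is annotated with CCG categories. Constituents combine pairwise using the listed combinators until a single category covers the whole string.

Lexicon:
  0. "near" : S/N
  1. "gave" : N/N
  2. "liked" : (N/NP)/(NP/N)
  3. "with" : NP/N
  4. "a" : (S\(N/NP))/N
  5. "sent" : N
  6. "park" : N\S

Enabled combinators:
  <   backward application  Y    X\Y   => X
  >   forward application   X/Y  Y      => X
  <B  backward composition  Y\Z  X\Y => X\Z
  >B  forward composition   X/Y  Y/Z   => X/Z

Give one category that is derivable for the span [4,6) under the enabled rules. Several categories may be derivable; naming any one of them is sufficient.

[0,7] S   >
  [0,1] "near" : S/N
  [1,7] N   <
    [1,6] S   <
      [1,4] N/NP   >B
        [1,2] "gave" : N/N
        [2,4] N/NP   >
          [2,3] "liked" : (N/NP)/(NP/N)
          [3,4] "with" : NP/N
      [4,6] S\(N/NP)   >
        [4,5] "a" : (S\(N/NP))/N
        [5,6] "sent" : N
    [6,7] "park" : N\S

S\(N/NP)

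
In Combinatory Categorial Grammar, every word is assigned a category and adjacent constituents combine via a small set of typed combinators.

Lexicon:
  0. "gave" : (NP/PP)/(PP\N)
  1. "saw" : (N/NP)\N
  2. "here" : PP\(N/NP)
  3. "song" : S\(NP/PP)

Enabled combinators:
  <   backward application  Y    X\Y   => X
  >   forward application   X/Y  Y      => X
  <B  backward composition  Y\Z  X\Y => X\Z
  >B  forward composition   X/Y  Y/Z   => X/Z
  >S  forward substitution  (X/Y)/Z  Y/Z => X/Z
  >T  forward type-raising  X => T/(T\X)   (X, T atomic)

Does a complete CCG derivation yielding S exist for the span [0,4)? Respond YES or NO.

YES

[0,4] S   <
  [0,3] NP/PP   >
    [0,1] "gave" : (NP/PP)/(PP\N)
    [1,3] PP\N   <B
      [1,2] "saw" : (N/NP)\N
      [2,3] "here" : PP\(N/NP)
  [3,4] "song" : S\(NP/PP)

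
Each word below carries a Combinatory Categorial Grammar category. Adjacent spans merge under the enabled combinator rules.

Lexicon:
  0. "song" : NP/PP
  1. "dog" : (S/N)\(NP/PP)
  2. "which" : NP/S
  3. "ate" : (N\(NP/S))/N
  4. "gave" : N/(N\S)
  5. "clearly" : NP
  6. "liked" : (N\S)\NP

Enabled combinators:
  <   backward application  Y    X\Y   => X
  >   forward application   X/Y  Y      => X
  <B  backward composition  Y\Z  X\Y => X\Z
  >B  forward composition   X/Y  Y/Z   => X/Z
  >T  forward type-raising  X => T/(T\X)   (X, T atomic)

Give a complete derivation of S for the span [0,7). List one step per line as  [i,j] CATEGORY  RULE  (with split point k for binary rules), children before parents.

[0,7] S   >
  [0,2] S/N   <
    [0,1] "song" : NP/PP
    [1,2] "dog" : (S/N)\(NP/PP)
  [2,7] N   <
    [2,3] "which" : NP/S
    [3,7] N\(NP/S)   >
      [3,4] "ate" : (N\(NP/S))/N
      [4,7] N   >
        [4,5] "gave" : N/(N\S)
        [5,7] N\S   <
          [5,6] "clearly" : NP
          [6,7] "liked" : (N\S)\NP

[0,1] NP/PP  lex  "song"
[1,2] (S/N)\(NP/PP)  lex  "dog"
[0,2] S/N  <  k=1
[2,3] NP/S  lex  "which"
[3,4] (N\(NP/S))/N  lex  "ate"
[4,5] N/(N\S)  lex  "gave"
[5,6] NP  lex  "clearly"
[6,7] (N\S)\NP  lex  "liked"
[5,7] N\S  <  k=6
[4,7] N  >  k=5
[3,7] N\(NP/S)  >  k=4
[2,7] N  <  k=3
[0,7] S  >  k=2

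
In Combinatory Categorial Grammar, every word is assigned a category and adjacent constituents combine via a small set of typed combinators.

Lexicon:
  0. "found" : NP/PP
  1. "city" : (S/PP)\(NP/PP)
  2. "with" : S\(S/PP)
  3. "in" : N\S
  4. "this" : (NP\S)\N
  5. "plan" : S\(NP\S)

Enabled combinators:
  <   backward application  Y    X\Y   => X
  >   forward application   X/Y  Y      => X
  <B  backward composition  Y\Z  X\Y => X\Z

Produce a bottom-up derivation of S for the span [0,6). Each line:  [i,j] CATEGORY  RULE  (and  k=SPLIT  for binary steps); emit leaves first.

[0,1] NP/PP  lex  "found"
[1,2] (S/PP)\(NP/PP)  lex  "city"
[0,2] S/PP  <  k=1
[2,3] S\(S/PP)  lex  "with"
[0,3] S  <  k=2
[3,4] N\S  lex  "in"
[0,4] N  <  k=3
[4,5] (NP\S)\N  lex  "this"
[5,6] S\(NP\S)  lex  "plan"
[4,6] S\N  <B  k=5
[0,6] S  <  k=4

[0,6] S   <
  [0,4] N   <
    [0,3] S   <
      [0,2] S/PP   <
        [0,1] "found" : NP/PP
        [1,2] "city" : (S/PP)\(NP/PP)
      [2,3] "with" : S\(S/PP)
    [3,4] "in" : N\S
  [4,6] S\N   <B
    [4,5] "this" : (NP\S)\N
    [5,6] "plan" : S\(NP\S)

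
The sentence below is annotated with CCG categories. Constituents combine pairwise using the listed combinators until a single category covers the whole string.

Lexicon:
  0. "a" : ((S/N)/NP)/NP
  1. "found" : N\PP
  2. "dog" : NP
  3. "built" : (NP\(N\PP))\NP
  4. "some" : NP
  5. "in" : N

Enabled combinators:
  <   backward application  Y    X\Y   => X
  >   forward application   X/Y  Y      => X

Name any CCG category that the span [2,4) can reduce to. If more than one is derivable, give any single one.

[0,6] S   >
  [0,5] S/N   >
    [0,4] (S/N)/NP   >
      [0,1] "a" : ((S/N)/NP)/NP
      [1,4] NP   <
        [1,2] "found" : N\PP
        [2,4] NP\(N\PP)   <
          [2,3] "dog" : NP
          [3,4] "built" : (NP\(N\PP))\NP
    [4,5] "some" : NP
  [5,6] "in" : N

NP\(N\PP)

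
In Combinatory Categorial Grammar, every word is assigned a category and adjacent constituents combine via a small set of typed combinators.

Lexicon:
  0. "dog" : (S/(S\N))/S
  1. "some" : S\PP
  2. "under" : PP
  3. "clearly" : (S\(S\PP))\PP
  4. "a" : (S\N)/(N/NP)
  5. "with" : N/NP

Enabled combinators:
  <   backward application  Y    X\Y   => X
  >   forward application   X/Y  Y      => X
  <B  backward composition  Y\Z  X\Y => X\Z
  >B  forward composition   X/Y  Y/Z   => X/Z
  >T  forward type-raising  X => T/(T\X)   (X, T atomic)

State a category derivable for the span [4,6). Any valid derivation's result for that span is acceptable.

S\N

[0,6] S   >
  [0,4] S/(S\N)   >
    [0,1] "dog" : (S/(S\N))/S
    [1,4] S   <
      [1,2] "some" : S\PP
      [2,4] S\(S\PP)   <
        [2,3] "under" : PP
        [3,4] "clearly" : (S\(S\PP))\PP
  [4,6] S\N   >
    [4,5] "a" : (S\N)/(N/NP)
    [5,6] "with" : N/NP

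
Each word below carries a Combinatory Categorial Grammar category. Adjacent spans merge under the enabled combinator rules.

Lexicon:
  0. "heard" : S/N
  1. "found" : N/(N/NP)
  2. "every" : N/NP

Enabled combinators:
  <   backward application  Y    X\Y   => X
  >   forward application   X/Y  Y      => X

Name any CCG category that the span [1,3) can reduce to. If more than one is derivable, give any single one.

N

[0,3] S   >
  [0,1] "heard" : S/N
  [1,3] N   >
    [1,2] "found" : N/(N/NP)
    [2,3] "every" : N/NP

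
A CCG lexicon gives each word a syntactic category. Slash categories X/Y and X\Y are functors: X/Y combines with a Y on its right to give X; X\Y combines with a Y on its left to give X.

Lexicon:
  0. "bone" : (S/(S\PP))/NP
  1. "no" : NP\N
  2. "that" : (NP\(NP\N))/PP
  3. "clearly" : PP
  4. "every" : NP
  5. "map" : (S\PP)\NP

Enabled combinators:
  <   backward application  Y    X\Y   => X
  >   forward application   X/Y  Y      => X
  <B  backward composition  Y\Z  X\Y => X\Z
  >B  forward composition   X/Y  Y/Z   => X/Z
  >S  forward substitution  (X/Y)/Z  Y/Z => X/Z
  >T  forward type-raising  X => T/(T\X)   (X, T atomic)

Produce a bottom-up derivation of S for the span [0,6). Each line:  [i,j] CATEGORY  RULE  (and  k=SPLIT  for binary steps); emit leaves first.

[0,1] (S/(S\PP))/NP  lex  "bone"
[1,2] NP\N  lex  "no"
[2,3] (NP\(NP\N))/PP  lex  "that"
[3,4] PP  lex  "clearly"
[2,4] NP\(NP\N)  >  k=3
[1,4] NP  <  k=2
[0,4] S/(S\PP)  >  k=1
[4,5] NP  lex  "every"
[5,6] (S\PP)\NP  lex  "map"
[4,6] S\PP  <  k=5
[0,6] S  >  k=4

[0,6] S   >
  [0,4] S/(S\PP)   >
    [0,1] "bone" : (S/(S\PP))/NP
    [1,4] NP   <
      [1,2] "no" : NP\N
      [2,4] NP\(NP\N)   >
        [2,3] "that" : (NP\(NP\N))/PP
        [3,4] "clearly" : PP
  [4,6] S\PP   <
    [4,5] "every" : NP
    [5,6] "map" : (S\PP)\NP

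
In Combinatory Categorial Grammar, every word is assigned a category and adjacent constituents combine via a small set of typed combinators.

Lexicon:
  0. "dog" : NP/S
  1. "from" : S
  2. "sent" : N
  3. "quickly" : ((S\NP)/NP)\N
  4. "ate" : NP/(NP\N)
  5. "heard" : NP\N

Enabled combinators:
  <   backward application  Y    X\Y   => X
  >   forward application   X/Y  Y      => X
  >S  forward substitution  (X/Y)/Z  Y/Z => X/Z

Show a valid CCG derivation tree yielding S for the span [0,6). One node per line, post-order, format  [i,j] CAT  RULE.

[0,6] S   <
  [0,2] NP   >
    [0,1] "dog" : NP/S
    [1,2] "from" : S
  [2,6] S\NP   >
    [2,4] (S\NP)/NP   <
      [2,3] "sent" : N
      [3,4] "quickly" : ((S\NP)/NP)\N
    [4,6] NP   >
      [4,5] "ate" : NP/(NP\N)
      [5,6] "heard" : NP\N

[0,1] NP/S  lex  "dog"
[1,2] S  lex  "from"
[0,2] NP  >  k=1
[2,3] N  lex  "sent"
[3,4] ((S\NP)/NP)\N  lex  "quickly"
[2,4] (S\NP)/NP  <  k=3
[4,5] NP/(NP\N)  lex  "ate"
[5,6] NP\N  lex  "heard"
[4,6] NP  >  k=5
[2,6] S\NP  >  k=4
[0,6] S  <  k=2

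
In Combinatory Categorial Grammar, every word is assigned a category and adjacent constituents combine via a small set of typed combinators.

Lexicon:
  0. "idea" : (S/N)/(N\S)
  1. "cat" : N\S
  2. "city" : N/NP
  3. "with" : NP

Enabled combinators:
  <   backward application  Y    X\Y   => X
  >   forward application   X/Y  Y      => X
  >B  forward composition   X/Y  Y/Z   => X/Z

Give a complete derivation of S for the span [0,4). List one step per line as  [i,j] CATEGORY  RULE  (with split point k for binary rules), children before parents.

[0,4] S   >
  [0,3] S/NP   >B
    [0,2] S/N   >
      [0,1] "idea" : (S/N)/(N\S)
      [1,2] "cat" : N\S
    [2,3] "city" : N/NP
  [3,4] "with" : NP

[0,1] (S/N)/(N\S)  lex  "idea"
[1,2] N\S  lex  "cat"
[0,2] S/N  >  k=1
[2,3] N/NP  lex  "city"
[0,3] S/NP  >B  k=2
[3,4] NP  lex  "with"
[0,4] S  >  k=3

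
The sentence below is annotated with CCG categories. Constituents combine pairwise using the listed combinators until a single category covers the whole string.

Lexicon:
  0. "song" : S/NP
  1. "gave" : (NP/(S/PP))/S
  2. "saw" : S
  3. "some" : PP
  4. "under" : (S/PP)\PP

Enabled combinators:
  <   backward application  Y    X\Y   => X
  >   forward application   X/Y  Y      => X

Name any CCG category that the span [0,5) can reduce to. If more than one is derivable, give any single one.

S

[0,5] S   >
  [0,1] "song" : S/NP
  [1,5] NP   >
    [1,3] NP/(S/PP)   >
      [1,2] "gave" : (NP/(S/PP))/S
      [2,3] "saw" : S
    [3,5] S/PP   <
      [3,4] "some" : PP
      [4,5] "under" : (S/PP)\PP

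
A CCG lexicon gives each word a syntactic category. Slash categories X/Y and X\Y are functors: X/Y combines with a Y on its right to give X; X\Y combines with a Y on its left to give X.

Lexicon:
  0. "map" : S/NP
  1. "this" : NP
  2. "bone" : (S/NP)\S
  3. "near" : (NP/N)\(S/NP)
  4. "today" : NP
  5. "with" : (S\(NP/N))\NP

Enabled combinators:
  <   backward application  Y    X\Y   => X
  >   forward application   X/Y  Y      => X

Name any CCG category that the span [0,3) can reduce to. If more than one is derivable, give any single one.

[0,6] S   <
  [0,4] NP/N   <
    [0,3] S/NP   <
      [0,2] S   >
        [0,1] "map" : S/NP
        [1,2] "this" : NP
      [2,3] "bone" : (S/NP)\S
    [3,4] "near" : (NP/N)\(S/NP)
  [4,6] S\(NP/N)   <
    [4,5] "today" : NP
    [5,6] "with" : (S\(NP/N))\NP

S/NP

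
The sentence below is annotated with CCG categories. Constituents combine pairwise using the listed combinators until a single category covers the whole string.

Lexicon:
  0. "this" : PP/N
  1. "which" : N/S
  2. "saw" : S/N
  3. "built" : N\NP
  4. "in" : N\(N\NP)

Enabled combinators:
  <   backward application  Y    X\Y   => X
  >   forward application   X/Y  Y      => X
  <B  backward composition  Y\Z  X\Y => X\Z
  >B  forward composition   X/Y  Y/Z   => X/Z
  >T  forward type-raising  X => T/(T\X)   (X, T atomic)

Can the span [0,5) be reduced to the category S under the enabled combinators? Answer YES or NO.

PP/N N/S S/N N\NP N\(N\NP)
CKY chart[0,5] = {N/(N\PP), NP/(NP\PP), PP, PP/(N\N), PP/(PP\PP), PP/(S\S), S/(S\PP)}; S ∉ chart

NO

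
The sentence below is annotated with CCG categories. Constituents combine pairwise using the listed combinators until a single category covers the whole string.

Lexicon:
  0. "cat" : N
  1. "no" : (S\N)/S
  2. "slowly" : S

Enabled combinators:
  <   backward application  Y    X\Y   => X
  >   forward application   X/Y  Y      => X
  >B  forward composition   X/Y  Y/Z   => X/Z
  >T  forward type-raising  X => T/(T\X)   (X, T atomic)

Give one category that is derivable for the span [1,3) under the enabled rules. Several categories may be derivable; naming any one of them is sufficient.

[0,3] S   >
  [0,1] S/(S\N)   >T
    [0,1] "cat" : N
  [1,3] S\N   >
    [1,2] "no" : (S\N)/S
    [2,3] "slowly" : S

S\N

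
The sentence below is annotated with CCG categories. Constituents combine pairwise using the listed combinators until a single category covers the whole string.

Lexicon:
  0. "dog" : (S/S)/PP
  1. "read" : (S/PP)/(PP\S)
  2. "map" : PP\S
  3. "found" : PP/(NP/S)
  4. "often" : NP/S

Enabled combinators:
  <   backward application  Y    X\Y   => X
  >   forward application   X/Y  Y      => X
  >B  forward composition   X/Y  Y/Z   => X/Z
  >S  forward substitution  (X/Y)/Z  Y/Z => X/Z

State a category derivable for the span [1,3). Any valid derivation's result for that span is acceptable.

S/PP

[0,5] S   >
  [0,3] S/PP   >S
    [0,1] "dog" : (S/S)/PP
    [1,3] S/PP   >
      [1,2] "read" : (S/PP)/(PP\S)
      [2,3] "map" : PP\S
  [3,5] PP   >
    [3,4] "found" : PP/(NP/S)
    [4,5] "often" : NP/S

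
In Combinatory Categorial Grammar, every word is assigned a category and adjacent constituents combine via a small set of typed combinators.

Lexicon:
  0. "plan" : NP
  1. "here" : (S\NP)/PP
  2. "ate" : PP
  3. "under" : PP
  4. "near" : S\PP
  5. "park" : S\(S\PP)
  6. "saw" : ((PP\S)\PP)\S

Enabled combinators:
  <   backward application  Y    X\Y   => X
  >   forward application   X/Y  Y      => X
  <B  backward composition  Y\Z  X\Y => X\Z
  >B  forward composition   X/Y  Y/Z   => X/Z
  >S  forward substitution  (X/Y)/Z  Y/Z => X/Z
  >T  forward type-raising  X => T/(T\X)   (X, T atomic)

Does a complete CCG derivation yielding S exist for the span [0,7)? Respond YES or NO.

NO

NP (S\NP)/PP PP PP S\PP S\(S\PP) ((PP\S)\PP)\S
CKY chart[0,7] = {N/(N\PP), NP/(NP\PP), PP, PP/(PP\PP), S/(S\PP)}; S ∉ chart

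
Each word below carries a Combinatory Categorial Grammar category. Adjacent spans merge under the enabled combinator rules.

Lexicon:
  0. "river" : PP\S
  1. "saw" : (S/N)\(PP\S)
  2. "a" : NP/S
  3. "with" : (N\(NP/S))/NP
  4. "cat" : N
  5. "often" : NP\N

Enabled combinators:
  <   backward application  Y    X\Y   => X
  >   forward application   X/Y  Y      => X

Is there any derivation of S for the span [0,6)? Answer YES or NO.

[0,6] S   >
  [0,2] S/N   <
    [0,1] "river" : PP\S
    [1,2] "saw" : (S/N)\(PP\S)
  [2,6] N   <
    [2,3] "a" : NP/S
    [3,6] N\(NP/S)   >
      [3,4] "with" : (N\(NP/S))/NP
      [4,6] NP   <
        [4,5] "cat" : N
        [5,6] "often" : NP\N

YES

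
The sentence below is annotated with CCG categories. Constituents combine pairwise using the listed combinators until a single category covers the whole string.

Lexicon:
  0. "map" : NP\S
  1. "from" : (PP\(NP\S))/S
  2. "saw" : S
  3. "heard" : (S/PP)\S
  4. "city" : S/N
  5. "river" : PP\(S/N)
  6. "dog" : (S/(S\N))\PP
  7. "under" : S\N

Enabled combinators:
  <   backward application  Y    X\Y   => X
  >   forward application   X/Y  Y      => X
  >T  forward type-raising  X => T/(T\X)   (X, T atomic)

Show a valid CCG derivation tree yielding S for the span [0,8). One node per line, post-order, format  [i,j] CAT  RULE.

[0,1] NP\S  lex  "map"
[1,2] (PP\(NP\S))/S  lex  "from"
[2,3] S  lex  "saw"
[3,4] (S/PP)\S  lex  "heard"
[2,4] S/PP  <  k=3
[4,5] S/N  lex  "city"
[5,6] PP\(S/N)  lex  "river"
[4,6] PP  <  k=5
[2,6] S  >  k=4
[1,6] PP\(NP\S)  >  k=2
[0,6] PP  <  k=1
[6,7] (S/(S\N))\PP  lex  "dog"
[0,7] S/(S\N)  <  k=6
[7,8] S\N  lex  "under"
[0,8] S  >  k=7

[0,8] S   >
  [0,7] S/(S\N)   <
    [0,6] PP   <
      [0,1] "map" : NP\S
      [1,6] PP\(NP\S)   >
        [1,2] "from" : (PP\(NP\S))/S
        [2,6] S   >
          [2,4] S/PP   <
            [2,3] "saw" : S
            [3,4] "heard" : (S/PP)\S
          [4,6] PP   <
            [4,5] "city" : S/N
            [5,6] "river" : PP\(S/N)
    [6,7] "dog" : (S/(S\N))\PP
  [7,8] "under" : S\N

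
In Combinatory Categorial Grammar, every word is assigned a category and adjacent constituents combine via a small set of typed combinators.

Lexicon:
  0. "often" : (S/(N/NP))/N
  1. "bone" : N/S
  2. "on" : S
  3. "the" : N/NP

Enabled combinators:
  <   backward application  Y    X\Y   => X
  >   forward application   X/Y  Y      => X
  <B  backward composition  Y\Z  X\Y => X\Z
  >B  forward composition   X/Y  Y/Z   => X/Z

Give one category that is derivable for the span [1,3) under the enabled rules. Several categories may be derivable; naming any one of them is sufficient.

[0,4] S   >
  [0,3] S/(N/NP)   >
    [0,1] "often" : (S/(N/NP))/N
    [1,3] N   >
      [1,2] "bone" : N/S
      [2,3] "on" : S
  [3,4] "the" : N/NP

N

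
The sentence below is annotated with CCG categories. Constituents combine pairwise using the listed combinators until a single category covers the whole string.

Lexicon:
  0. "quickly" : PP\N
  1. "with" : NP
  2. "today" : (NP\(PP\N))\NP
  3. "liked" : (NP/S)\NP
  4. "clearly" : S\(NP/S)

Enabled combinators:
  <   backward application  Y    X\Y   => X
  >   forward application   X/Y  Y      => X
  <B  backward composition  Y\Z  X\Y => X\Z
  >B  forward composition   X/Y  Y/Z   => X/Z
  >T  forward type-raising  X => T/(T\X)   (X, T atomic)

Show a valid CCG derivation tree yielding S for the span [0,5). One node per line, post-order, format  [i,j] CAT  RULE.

[0,5] S   <
  [0,3] NP   <
    [0,1] "quickly" : PP\N
    [1,3] NP\(PP\N)   <
      [1,2] "with" : NP
      [2,3] "today" : (NP\(PP\N))\NP
  [3,5] S\NP   <B
    [3,4] "liked" : (NP/S)\NP
    [4,5] "clearly" : S\(NP/S)

[0,1] PP\N  lex  "quickly"
[1,2] NP  lex  "with"
[2,3] (NP\(PP\N))\NP  lex  "today"
[1,3] NP\(PP\N)  <  k=2
[0,3] NP  <  k=1
[3,4] (NP/S)\NP  lex  "liked"
[4,5] S\(NP/S)  lex  "clearly"
[3,5] S\NP  <B  k=4
[0,5] S  <  k=3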